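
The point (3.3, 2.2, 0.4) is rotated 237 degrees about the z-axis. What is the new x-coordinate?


Rotation about z-axis: x' = x*cos(theta) - y*sin(theta)
= 3.3 * -0.5446 - 2.2 * -0.8387
= 0.0478


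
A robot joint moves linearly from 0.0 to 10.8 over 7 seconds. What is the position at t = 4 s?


s = t/T = 4/7 = 0.5714
p(t) = p0 + (pf-p0)*s
= 0.0 + (10.8 - 0.0) * 0.5714
= 6.1714


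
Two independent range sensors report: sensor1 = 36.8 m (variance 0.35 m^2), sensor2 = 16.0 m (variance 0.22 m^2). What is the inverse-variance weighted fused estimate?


w1 = (1/var1) / (1/var1 + 1/var2)
   = 2.8571 / (2.8571 + 4.5455) = 0.386
w2 = 1 - w1 = 0.614
fused = w1*s1 + w2*s2 = 14.2035 + 9.8246
= 24.0281 m


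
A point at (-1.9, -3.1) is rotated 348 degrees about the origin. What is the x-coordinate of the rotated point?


x' = x*cos(theta) - y*sin(theta)
cos(348 deg) = 0.9781, sin(348 deg) = -0.2079
x' = -1.9 * 0.9781 - -3.1 * -0.2079
= -1.8585 - 0.6445
= -2.503


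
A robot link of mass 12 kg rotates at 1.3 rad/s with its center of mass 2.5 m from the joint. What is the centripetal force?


F = m * omega^2 * r
= 12 * 1.3^2 * 2.5
= 12 * 1.69 * 2.5
= 50.7 N


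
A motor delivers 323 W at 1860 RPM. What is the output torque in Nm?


omega = 1860 * 2*pi/60 = 194.7787 rad/s
tau = P / omega = 323 / 194.7787
= 1.6583 Nm


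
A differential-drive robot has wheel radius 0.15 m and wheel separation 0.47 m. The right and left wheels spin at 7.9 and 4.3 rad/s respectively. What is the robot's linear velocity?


vR = r*wR = 0.15*7.9 = 1.185 m/s
vL = r*wL = 0.15*4.3 = 0.645 m/s
v = (vR+vL)/2 = 0.915 m/s
omega = (vR-vL)/L = 1.1489 rad/s
linear velocity = 0.915 m/s


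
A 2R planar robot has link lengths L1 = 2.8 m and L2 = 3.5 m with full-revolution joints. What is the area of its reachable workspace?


r_max = L1 + L2 = 6.3 m
r_min = |L1 - L2| = 0.7 m
Area = pi*(r_max^2 - r_min^2)
= pi*(39.69 - 0.49)
= pi * 39.2
= 123.1504 m^2


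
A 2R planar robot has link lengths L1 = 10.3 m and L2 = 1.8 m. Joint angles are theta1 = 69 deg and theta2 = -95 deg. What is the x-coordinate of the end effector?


Convert angles to radians: theta1 = 1.2043, theta2 = -1.6581
x = L1*cos(theta1) + L2*cos(theta1+theta2)
x = 3.6912 + 1.6178
x = 5.309


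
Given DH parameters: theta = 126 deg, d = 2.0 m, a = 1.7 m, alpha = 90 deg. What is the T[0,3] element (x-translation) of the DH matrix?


T[0,3] = a * cos(theta)
= 1.7 * cos(126 deg)
= 1.7 * -0.5878
= -0.9992


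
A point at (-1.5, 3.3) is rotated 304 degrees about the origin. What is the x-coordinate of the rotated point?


x' = x*cos(theta) - y*sin(theta)
cos(304 deg) = 0.5592, sin(304 deg) = -0.829
x' = -1.5 * 0.5592 - 3.3 * -0.829
= -0.8388 - -2.7358
= 1.897


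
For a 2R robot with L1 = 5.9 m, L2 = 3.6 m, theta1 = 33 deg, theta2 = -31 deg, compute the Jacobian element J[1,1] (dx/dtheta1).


J[1,1] = -L1*sin(t1) - L2*sin(t1+t2)
= -5.9*sin(33) - 3.6*sin(2)
= -3.339


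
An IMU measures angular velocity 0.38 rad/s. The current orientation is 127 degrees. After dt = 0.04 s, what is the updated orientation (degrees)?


delta_theta = w * dt = 0.38 * 0.04 = 0.0152 rad
= 0.8709 deg
theta_new = 127 + 0.8709 = 127.8709 deg


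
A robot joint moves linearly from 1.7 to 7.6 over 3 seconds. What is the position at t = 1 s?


s = t/T = 1/3 = 0.3333
p(t) = p0 + (pf-p0)*s
= 1.7 + (7.6 - 1.7) * 0.3333
= 3.6667


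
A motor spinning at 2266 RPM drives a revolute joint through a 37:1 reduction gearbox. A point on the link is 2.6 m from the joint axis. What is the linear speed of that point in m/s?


omega_motor = 2266 * 2*pi/60 = 237.295 rad/s
omega_joint = omega_motor / 37 = 6.4134 rad/s
v = omega_joint * r = 6.4134 * 2.6
= 16.6748 m/s


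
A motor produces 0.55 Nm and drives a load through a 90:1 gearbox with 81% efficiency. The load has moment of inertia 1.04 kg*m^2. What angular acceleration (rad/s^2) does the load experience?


tau_out = tau_motor * N * eta
= 0.55 * 90 * 0.81 = 40.095 Nm
alpha = tau_out / I = 40.095 / 1.04
= 38.5529 rad/s^2


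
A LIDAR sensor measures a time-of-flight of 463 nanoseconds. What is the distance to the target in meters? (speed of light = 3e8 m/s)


tof = 463 ns = 4.63e-07 s
dist = c * tof / 2
= 3e8 * 4.63e-07 / 2
= 69.45 m


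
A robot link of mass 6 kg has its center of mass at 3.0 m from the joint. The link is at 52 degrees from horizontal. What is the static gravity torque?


tau = m*g*L*cos(angle)
= 6 * 9.81 * 3.0 * cos(52 deg)
= 6 * 9.81 * 3.0 * 0.6157
= 108.7135 Nm


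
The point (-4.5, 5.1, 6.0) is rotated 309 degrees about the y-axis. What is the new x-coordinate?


Rotation about y-axis: x' = x*cos(theta) + z*sin(theta)
= -4.5 * 0.6293 + 6.0 * -0.7771
= -7.4948


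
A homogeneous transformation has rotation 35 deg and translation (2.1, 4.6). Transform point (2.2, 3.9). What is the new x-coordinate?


x' = cos(theta)*px - sin(theta)*py + tx
= 0.8192*2.2 - 0.5736*3.9 + 2.1
= 1.6652


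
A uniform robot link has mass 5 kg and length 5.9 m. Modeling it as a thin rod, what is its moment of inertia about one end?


I = (1/3) * m * L^2
= (1/3) * 5 * 5.9^2
= 0.333333 * 5 * 34.81
= 58.0167 kg*m^2


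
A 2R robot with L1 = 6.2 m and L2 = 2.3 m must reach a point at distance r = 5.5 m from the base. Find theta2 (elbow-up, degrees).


cos(theta2) = (r^2 - L1^2 - L2^2) / (2*L1*L2)
cos(theta2) = (30.25 - 38.44 - 5.29) / 28.52
cos(theta2) = -0.472651
theta2 = 118.2065 degrees


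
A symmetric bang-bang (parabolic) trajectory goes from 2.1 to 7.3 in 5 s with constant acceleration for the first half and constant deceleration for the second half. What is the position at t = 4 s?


Symmetric rest-to-rest: each phase covers (pf-p0)/2 in time T/2. 0.5*a*(T/2)^2 = (pf-p0)/2 => a = 4*(pf-p0)/T^2
a = 4*(7.3-2.1)/5^2 = 0.832
t = 4 is in the deceleration phase (t > T/2).
p = pf - 0.5*a*(T-t)^2 = 7.3 - 0.5*0.832*1^2
= 6.884


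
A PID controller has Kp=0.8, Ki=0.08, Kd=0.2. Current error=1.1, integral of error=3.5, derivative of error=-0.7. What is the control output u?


u = Kp*e + Ki*int(e) + Kd*de/dt
= 0.8*1.1 + 0.08*3.5 + 0.2*(-0.7)
= 0.88 + 0.28 + -0.14
= 1.02


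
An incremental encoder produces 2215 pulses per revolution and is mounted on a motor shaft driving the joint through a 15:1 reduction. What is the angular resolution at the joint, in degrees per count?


counts per rev = 2215
effective counts at joint = 2215 * 15 = 33225
resolution = 360 / 33225
= 0.0108 deg/count


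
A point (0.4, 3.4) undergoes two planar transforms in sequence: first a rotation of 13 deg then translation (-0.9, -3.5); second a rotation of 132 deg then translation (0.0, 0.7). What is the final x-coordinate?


After transform 1:
x1 = cos(13)*0.4 - sin(13)*3.4 + -0.9 = -1.2751
y1 = sin(13)*0.4 + cos(13)*3.4 + -3.5 = -0.0972
After transform 2:
x2 = cos(132)*-1.2751 - sin(132)*-0.0972 + 0.0
= 0.9254


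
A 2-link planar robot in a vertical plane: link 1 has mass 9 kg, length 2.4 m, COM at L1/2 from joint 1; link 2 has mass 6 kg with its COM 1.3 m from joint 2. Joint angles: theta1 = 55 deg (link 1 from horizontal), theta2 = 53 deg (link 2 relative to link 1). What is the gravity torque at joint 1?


Horizontal distance from joint 1 to link-1 COM:
  x_c1 = (L1/2)*cos(t1) = 1.2 * 0.5736 = 0.6883 m
Horizontal distance from joint 1 to link-2 COM:
  x_c2 = L1*cos(t1) + Lc2*cos(t1+t2)
       = 2.4*0.5736 + 1.3*-0.309 = 0.9749 m
tau1 = m1*g*x_c1 + m2*g*x_c2
     = 9*9.81*0.6883 + 6*9.81*0.9749
     = 60.7693 + 57.3803
     = 118.1496 Nm


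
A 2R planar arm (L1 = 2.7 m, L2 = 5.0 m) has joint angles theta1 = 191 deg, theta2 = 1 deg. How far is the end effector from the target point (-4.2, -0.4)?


End effector via forward kinematics:
x = L1*cos(t1) + L2*cos(t1+t2) = -7.5411
y = L1*sin(t1) + L2*sin(t1+t2) = -1.5547
Distance to target:
d = sqrt((-4.2 - -7.5411)^2 + (-0.4 - -1.5547)^2)
= sqrt(11.1632 + 1.3334)
= 3.5351 m


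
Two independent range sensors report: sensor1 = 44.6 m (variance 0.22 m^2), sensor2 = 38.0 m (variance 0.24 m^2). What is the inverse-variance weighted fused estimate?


w1 = (1/var1) / (1/var1 + 1/var2)
   = 4.5455 / (4.5455 + 4.1667) = 0.5217
w2 = 1 - w1 = 0.4783
fused = w1*s1 + w2*s2 = 23.2696 + 18.1739
= 41.4435 m


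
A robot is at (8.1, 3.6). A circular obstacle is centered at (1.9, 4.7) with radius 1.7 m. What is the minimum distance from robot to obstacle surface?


center_dist = sqrt((8.1-1.9)^2 + (3.6-4.7)^2)
= sqrt(38.44 + 1.21)
= 6.2968
min_dist = center_dist - radius = 6.2968 - 1.7 = 4.5968 m


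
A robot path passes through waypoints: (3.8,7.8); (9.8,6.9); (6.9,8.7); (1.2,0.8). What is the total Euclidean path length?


Segment lengths:
  seg1 = sqrt((6.0)^2 + (-0.9)^2) = 6.0671
  seg2 = sqrt((-2.9)^2 + (1.8)^2) = 3.4132
  seg3 = sqrt((-5.7)^2 + (-7.9)^2) = 9.7417
Total = 19.222


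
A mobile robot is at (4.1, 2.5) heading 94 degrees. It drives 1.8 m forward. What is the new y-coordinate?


y_new = y0 + d*sin(theta)
= 2.5 + 1.8*sin(94)
= 2.5 + 1.7956
= 4.2956


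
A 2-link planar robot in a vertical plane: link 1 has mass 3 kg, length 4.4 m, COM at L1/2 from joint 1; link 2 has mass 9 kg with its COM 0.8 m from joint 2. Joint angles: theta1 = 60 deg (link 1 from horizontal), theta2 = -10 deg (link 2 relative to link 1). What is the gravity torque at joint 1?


Horizontal distance from joint 1 to link-1 COM:
  x_c1 = (L1/2)*cos(t1) = 2.2 * 0.5 = 1.1 m
Horizontal distance from joint 1 to link-2 COM:
  x_c2 = L1*cos(t1) + Lc2*cos(t1+t2)
       = 4.4*0.5 + 0.8*0.6428 = 2.7142 m
tau1 = m1*g*x_c1 + m2*g*x_c2
     = 3*9.81*1.1 + 9*9.81*2.7142
     = 32.373 + 239.6394
     = 272.0124 Nm


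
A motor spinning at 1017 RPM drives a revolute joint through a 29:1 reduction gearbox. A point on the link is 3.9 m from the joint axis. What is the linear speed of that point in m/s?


omega_motor = 1017 * 2*pi/60 = 106.5 rad/s
omega_joint = omega_motor / 29 = 3.6724 rad/s
v = omega_joint * r = 3.6724 * 3.9
= 14.3224 m/s


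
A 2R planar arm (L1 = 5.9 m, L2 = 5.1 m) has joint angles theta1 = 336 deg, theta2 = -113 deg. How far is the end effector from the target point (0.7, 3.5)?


End effector via forward kinematics:
x = L1*cos(t1) + L2*cos(t1+t2) = 1.66
y = L1*sin(t1) + L2*sin(t1+t2) = -5.8779
Distance to target:
d = sqrt((0.7 - 1.66)^2 + (3.5 - -5.8779)^2)
= sqrt(0.9216 + 87.9457)
= 9.4269 m


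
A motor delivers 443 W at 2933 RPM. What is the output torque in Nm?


omega = 2933 * 2*pi/60 = 307.143 rad/s
tau = P / omega = 443 / 307.143
= 1.4423 Nm


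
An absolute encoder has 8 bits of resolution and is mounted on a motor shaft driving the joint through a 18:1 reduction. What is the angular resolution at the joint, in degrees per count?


counts = 2^8 = 256
effective counts at joint = 256 * 18 = 4608
resolution = 360 / 4608
= 0.0781 deg/count


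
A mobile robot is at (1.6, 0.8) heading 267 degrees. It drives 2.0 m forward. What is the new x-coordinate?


x_new = x0 + d*cos(theta)
= 1.6 + 2.0*cos(267)
= 1.6 + -0.1047
= 1.4953


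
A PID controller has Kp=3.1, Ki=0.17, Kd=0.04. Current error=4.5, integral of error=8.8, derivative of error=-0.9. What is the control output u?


u = Kp*e + Ki*int(e) + Kd*de/dt
= 3.1*4.5 + 0.17*8.8 + 0.04*(-0.9)
= 13.95 + 1.496 + -0.036
= 15.41


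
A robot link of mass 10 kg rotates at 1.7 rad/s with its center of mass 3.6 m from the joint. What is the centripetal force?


F = m * omega^2 * r
= 10 * 1.7^2 * 3.6
= 10 * 2.89 * 3.6
= 104.04 N


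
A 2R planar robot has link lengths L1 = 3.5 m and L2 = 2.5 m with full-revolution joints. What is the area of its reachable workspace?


r_max = L1 + L2 = 6.0 m
r_min = |L1 - L2| = 1.0 m
Area = pi*(r_max^2 - r_min^2)
= pi*(36.0 - 1.0)
= pi * 35.0
= 109.9557 m^2


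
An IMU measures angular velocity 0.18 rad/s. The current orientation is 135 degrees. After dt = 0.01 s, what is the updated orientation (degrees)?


delta_theta = w * dt = 0.18 * 0.01 = 0.0018 rad
= 0.1031 deg
theta_new = 135 + 0.1031 = 135.1031 deg


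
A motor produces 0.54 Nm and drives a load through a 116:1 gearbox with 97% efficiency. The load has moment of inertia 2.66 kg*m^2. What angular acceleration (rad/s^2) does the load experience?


tau_out = tau_motor * N * eta
= 0.54 * 116 * 0.97 = 60.7608 Nm
alpha = tau_out / I = 60.7608 / 2.66
= 22.8424 rad/s^2


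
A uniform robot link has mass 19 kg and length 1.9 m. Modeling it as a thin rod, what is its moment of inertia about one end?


I = (1/3) * m * L^2
= (1/3) * 19 * 1.9^2
= 0.333333 * 19 * 3.61
= 22.8633 kg*m^2


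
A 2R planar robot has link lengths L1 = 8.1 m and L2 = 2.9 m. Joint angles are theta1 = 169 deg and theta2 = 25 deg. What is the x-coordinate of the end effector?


Convert angles to radians: theta1 = 2.9496, theta2 = 0.4363
x = L1*cos(theta1) + L2*cos(theta1+theta2)
x = -7.9512 + -2.8139
x = -10.765


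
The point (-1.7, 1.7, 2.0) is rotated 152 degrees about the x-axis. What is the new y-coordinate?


Rotation about x-axis: y' = y*cos(theta) - z*sin(theta)
= 1.7 * -0.8829 - 2.0 * 0.4695
= -2.44


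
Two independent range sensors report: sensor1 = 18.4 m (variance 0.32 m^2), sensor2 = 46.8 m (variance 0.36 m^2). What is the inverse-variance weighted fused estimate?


w1 = (1/var1) / (1/var1 + 1/var2)
   = 3.125 / (3.125 + 2.7778) = 0.5294
w2 = 1 - w1 = 0.4706
fused = w1*s1 + w2*s2 = 9.7412 + 22.0235
= 31.7647 m


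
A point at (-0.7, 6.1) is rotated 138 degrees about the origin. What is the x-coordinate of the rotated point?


x' = x*cos(theta) - y*sin(theta)
cos(138 deg) = -0.7431, sin(138 deg) = 0.6691
x' = -0.7 * -0.7431 - 6.1 * 0.6691
= 0.5202 - 4.0817
= -3.5615


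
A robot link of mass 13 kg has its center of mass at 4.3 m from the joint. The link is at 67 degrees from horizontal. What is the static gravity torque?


tau = m*g*L*cos(angle)
= 13 * 9.81 * 4.3 * cos(67 deg)
= 13 * 9.81 * 4.3 * 0.3907
= 214.2687 Nm


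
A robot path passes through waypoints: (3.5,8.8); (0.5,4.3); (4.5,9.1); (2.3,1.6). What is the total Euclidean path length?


Segment lengths:
  seg1 = sqrt((-3.0)^2 + (-4.5)^2) = 5.4083
  seg2 = sqrt((4.0)^2 + (4.8)^2) = 6.2482
  seg3 = sqrt((-2.2)^2 + (-7.5)^2) = 7.816
Total = 19.4725


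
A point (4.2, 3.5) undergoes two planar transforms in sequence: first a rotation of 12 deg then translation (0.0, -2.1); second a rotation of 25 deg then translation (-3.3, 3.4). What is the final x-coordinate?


After transform 1:
x1 = cos(12)*4.2 - sin(12)*3.5 + 0.0 = 3.3805
y1 = sin(12)*4.2 + cos(12)*3.5 + -2.1 = 2.1967
After transform 2:
x2 = cos(25)*3.3805 - sin(25)*2.1967 + -3.3
= -1.1646


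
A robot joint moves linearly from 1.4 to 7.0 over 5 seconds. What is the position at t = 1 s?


s = t/T = 1/5 = 0.2
p(t) = p0 + (pf-p0)*s
= 1.4 + (7.0 - 1.4) * 0.2
= 2.52


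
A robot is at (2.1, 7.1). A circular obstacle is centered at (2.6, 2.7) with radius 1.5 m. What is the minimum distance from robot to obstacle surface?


center_dist = sqrt((2.1-2.6)^2 + (7.1-2.7)^2)
= sqrt(0.25 + 19.36)
= 4.4283
min_dist = center_dist - radius = 4.4283 - 1.5 = 2.9283 m


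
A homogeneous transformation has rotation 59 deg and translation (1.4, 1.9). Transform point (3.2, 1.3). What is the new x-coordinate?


x' = cos(theta)*px - sin(theta)*py + tx
= 0.515*3.2 - 0.8572*1.3 + 1.4
= 1.9338


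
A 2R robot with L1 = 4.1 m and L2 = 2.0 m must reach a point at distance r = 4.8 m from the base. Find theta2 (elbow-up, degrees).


cos(theta2) = (r^2 - L1^2 - L2^2) / (2*L1*L2)
cos(theta2) = (23.04 - 16.81 - 4.0) / 16.4
cos(theta2) = 0.135976
theta2 = 82.185 degrees


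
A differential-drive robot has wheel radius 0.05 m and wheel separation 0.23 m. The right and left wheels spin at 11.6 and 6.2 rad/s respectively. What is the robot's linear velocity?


vR = r*wR = 0.05*11.6 = 0.58 m/s
vL = r*wL = 0.05*6.2 = 0.31 m/s
v = (vR+vL)/2 = 0.445 m/s
omega = (vR-vL)/L = 1.1739 rad/s
linear velocity = 0.445 m/s


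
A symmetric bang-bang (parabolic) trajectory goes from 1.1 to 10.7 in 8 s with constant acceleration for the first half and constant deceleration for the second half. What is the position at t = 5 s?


Symmetric rest-to-rest: each phase covers (pf-p0)/2 in time T/2. 0.5*a*(T/2)^2 = (pf-p0)/2 => a = 4*(pf-p0)/T^2
a = 4*(10.7-1.1)/8^2 = 0.6
t = 5 is in the deceleration phase (t > T/2).
p = pf - 0.5*a*(T-t)^2 = 10.7 - 0.5*0.6*3^2
= 8.0


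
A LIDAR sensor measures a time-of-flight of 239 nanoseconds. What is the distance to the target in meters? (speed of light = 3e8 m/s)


tof = 239 ns = 2.39e-07 s
dist = c * tof / 2
= 3e8 * 2.39e-07 / 2
= 35.85 m


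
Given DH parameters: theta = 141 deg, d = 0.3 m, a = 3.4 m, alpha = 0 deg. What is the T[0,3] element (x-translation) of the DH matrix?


T[0,3] = a * cos(theta)
= 3.4 * cos(141 deg)
= 3.4 * -0.7771
= -2.6423


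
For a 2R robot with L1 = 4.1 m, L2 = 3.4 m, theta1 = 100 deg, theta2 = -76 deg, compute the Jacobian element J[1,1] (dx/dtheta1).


J[1,1] = -L1*sin(t1) - L2*sin(t1+t2)
= -4.1*sin(100) - 3.4*sin(24)
= -5.4206


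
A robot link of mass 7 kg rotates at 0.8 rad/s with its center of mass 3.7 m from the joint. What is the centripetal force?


F = m * omega^2 * r
= 7 * 0.8^2 * 3.7
= 7 * 0.64 * 3.7
= 16.576 N


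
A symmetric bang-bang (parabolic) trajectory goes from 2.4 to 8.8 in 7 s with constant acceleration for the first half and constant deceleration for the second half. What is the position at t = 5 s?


Symmetric rest-to-rest: each phase covers (pf-p0)/2 in time T/2. 0.5*a*(T/2)^2 = (pf-p0)/2 => a = 4*(pf-p0)/T^2
a = 4*(8.8-2.4)/7^2 = 0.5224
t = 5 is in the deceleration phase (t > T/2).
p = pf - 0.5*a*(T-t)^2 = 8.8 - 0.5*0.5224*2^2
= 7.7551


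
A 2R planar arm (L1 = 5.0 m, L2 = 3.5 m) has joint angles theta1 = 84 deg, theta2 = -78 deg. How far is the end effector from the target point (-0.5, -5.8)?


End effector via forward kinematics:
x = L1*cos(t1) + L2*cos(t1+t2) = 4.0035
y = L1*sin(t1) + L2*sin(t1+t2) = 5.3385
Distance to target:
d = sqrt((-0.5 - 4.0035)^2 + (-5.8 - 5.3385)^2)
= sqrt(20.2812 + 124.0653)
= 12.0144 m


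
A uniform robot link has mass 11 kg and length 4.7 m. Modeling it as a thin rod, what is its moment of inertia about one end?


I = (1/3) * m * L^2
= (1/3) * 11 * 4.7^2
= 0.333333 * 11 * 22.09
= 80.9967 kg*m^2


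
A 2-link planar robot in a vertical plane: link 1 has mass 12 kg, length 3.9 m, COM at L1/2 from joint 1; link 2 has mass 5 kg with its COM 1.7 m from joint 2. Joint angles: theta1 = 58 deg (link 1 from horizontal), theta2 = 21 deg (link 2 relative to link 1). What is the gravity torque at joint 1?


Horizontal distance from joint 1 to link-1 COM:
  x_c1 = (L1/2)*cos(t1) = 1.95 * 0.5299 = 1.0333 m
Horizontal distance from joint 1 to link-2 COM:
  x_c2 = L1*cos(t1) + Lc2*cos(t1+t2)
       = 3.9*0.5299 + 1.7*0.1908 = 2.3911 m
tau1 = m1*g*x_c1 + m2*g*x_c2
     = 12*9.81*1.0333 + 5*9.81*2.3911
     = 121.6451 + 117.2815
     = 238.9266 Nm


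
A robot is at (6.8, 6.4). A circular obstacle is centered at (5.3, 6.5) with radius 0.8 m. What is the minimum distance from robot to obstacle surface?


center_dist = sqrt((6.8-5.3)^2 + (6.4-6.5)^2)
= sqrt(2.25 + 0.01)
= 1.5033
min_dist = center_dist - radius = 1.5033 - 0.8 = 0.7033 m


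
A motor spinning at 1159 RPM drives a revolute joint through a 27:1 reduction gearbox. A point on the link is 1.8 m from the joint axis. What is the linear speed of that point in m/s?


omega_motor = 1159 * 2*pi/60 = 121.3702 rad/s
omega_joint = omega_motor / 27 = 4.4952 rad/s
v = omega_joint * r = 4.4952 * 1.8
= 8.0913 m/s


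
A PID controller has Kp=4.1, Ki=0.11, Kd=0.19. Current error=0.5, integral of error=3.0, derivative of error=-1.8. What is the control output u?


u = Kp*e + Ki*int(e) + Kd*de/dt
= 4.1*0.5 + 0.11*3.0 + 0.19*(-1.8)
= 2.05 + 0.33 + -0.342
= 2.038


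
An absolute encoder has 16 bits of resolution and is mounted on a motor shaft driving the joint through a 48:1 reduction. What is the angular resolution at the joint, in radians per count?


counts = 2^16 = 65536
effective counts at joint = 65536 * 48 = 3145728
resolution = 2*pi / 3145728
= 1.9974e-06 rad/count


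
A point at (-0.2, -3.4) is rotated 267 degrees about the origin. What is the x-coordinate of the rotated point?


x' = x*cos(theta) - y*sin(theta)
cos(267 deg) = -0.0523, sin(267 deg) = -0.9986
x' = -0.2 * -0.0523 - -3.4 * -0.9986
= 0.0105 - 3.3953
= -3.3849


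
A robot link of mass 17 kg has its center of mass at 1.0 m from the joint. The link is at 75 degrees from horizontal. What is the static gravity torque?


tau = m*g*L*cos(angle)
= 17 * 9.81 * 1.0 * cos(75 deg)
= 17 * 9.81 * 1.0 * 0.2588
= 43.1633 Nm


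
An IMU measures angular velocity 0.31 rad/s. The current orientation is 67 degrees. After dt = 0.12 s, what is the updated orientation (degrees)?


delta_theta = w * dt = 0.31 * 0.12 = 0.0372 rad
= 2.1314 deg
theta_new = 67 + 2.1314 = 69.1314 deg


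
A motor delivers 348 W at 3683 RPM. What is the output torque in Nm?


omega = 3683 * 2*pi/60 = 385.6829 rad/s
tau = P / omega = 348 / 385.6829
= 0.9023 Nm


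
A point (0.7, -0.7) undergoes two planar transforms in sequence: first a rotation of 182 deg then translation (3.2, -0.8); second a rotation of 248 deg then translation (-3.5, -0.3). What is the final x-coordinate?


After transform 1:
x1 = cos(182)*0.7 - sin(182)*-0.7 + 3.2 = 2.476
y1 = sin(182)*0.7 + cos(182)*-0.7 + -0.8 = -0.1249
After transform 2:
x2 = cos(248)*2.476 - sin(248)*-0.1249 + -3.5
= -4.5433


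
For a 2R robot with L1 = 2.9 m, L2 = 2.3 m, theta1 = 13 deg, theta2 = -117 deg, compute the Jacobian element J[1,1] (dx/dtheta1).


J[1,1] = -L1*sin(t1) - L2*sin(t1+t2)
= -2.9*sin(13) - 2.3*sin(-104)
= 1.5793


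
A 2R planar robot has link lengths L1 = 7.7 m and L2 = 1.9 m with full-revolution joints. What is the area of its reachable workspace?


r_max = L1 + L2 = 9.6 m
r_min = |L1 - L2| = 5.8 m
Area = pi*(r_max^2 - r_min^2)
= pi*(92.16 - 33.64)
= pi * 58.52
= 183.846 m^2


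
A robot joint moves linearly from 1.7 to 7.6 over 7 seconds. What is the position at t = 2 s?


s = t/T = 2/7 = 0.2857
p(t) = p0 + (pf-p0)*s
= 1.7 + (7.6 - 1.7) * 0.2857
= 3.3857


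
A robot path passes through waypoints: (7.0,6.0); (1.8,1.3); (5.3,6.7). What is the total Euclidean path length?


Segment lengths:
  seg1 = sqrt((-5.2)^2 + (-4.7)^2) = 7.0093
  seg2 = sqrt((3.5)^2 + (5.4)^2) = 6.4351
Total = 13.4443


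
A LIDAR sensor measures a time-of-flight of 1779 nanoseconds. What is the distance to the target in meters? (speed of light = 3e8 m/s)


tof = 1779 ns = 1.779e-06 s
dist = c * tof / 2
= 3e8 * 1.779e-06 / 2
= 266.85 m


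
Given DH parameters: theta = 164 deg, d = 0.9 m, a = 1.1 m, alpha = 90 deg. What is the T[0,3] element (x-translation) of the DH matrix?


T[0,3] = a * cos(theta)
= 1.1 * cos(164 deg)
= 1.1 * -0.9613
= -1.0574


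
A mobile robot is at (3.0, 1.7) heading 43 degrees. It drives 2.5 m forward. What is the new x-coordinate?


x_new = x0 + d*cos(theta)
= 3.0 + 2.5*cos(43)
= 3.0 + 1.8284
= 4.8284


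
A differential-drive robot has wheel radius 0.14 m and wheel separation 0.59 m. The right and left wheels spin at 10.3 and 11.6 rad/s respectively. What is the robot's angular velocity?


vR = r*wR = 0.14*10.3 = 1.442 m/s
vL = r*wL = 0.14*11.6 = 1.624 m/s
v = (vR+vL)/2 = 1.533 m/s
omega = (vR-vL)/L = -0.3085 rad/s
angular velocity = -0.3085 rad/s


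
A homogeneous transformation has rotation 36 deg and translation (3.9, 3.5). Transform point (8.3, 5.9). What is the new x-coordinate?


x' = cos(theta)*px - sin(theta)*py + tx
= 0.809*8.3 - 0.5878*5.9 + 3.9
= 7.1469


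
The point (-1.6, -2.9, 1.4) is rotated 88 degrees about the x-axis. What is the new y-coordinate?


Rotation about x-axis: y' = y*cos(theta) - z*sin(theta)
= -2.9 * 0.0349 - 1.4 * 0.9994
= -1.5004


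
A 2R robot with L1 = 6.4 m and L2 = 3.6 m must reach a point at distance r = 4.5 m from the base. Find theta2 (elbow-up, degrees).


cos(theta2) = (r^2 - L1^2 - L2^2) / (2*L1*L2)
cos(theta2) = (20.25 - 40.96 - 12.96) / 46.08
cos(theta2) = -0.730686
theta2 = 136.9439 degrees


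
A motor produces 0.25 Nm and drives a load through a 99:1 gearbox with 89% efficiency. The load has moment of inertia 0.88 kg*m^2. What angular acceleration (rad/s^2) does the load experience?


tau_out = tau_motor * N * eta
= 0.25 * 99 * 0.89 = 22.0275 Nm
alpha = tau_out / I = 22.0275 / 0.88
= 25.0312 rad/s^2


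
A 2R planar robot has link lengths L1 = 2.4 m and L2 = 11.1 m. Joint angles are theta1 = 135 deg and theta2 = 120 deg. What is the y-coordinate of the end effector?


Convert angles to radians: theta1 = 2.3562, theta2 = 2.0944
y = L1*sin(theta1) + L2*sin(theta1+theta2)
y = 1.6971 + -10.7218
y = -9.0247


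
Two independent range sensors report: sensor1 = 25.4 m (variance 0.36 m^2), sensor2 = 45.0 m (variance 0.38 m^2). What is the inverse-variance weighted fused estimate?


w1 = (1/var1) / (1/var1 + 1/var2)
   = 2.7778 / (2.7778 + 2.6316) = 0.5135
w2 = 1 - w1 = 0.4865
fused = w1*s1 + w2*s2 = 13.0432 + 21.8919
= 34.9351 m


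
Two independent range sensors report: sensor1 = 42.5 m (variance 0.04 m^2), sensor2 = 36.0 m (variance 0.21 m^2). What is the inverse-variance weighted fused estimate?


w1 = (1/var1) / (1/var1 + 1/var2)
   = 25.0 / (25.0 + 4.7619) = 0.84
w2 = 1 - w1 = 0.16
fused = w1*s1 + w2*s2 = 35.7 + 5.76
= 41.46 m


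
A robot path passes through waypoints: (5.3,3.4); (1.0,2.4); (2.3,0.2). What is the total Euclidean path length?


Segment lengths:
  seg1 = sqrt((-4.3)^2 + (-1.0)^2) = 4.4147
  seg2 = sqrt((1.3)^2 + (-2.2)^2) = 2.5554
Total = 6.9701


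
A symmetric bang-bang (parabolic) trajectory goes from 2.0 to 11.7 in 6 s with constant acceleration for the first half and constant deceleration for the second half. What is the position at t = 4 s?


Symmetric rest-to-rest: each phase covers (pf-p0)/2 in time T/2. 0.5*a*(T/2)^2 = (pf-p0)/2 => a = 4*(pf-p0)/T^2
a = 4*(11.7-2.0)/6^2 = 1.0778
t = 4 is in the deceleration phase (t > T/2).
p = pf - 0.5*a*(T-t)^2 = 11.7 - 0.5*1.0778*2^2
= 9.5444


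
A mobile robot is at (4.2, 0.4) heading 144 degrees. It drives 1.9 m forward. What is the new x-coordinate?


x_new = x0 + d*cos(theta)
= 4.2 + 1.9*cos(144)
= 4.2 + -1.5371
= 2.6629


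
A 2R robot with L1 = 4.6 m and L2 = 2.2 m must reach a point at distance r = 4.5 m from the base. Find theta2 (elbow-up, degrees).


cos(theta2) = (r^2 - L1^2 - L2^2) / (2*L1*L2)
cos(theta2) = (20.25 - 21.16 - 4.84) / 20.24
cos(theta2) = -0.284091
theta2 = 106.5045 degrees


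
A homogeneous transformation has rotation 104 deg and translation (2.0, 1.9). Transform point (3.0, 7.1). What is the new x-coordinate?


x' = cos(theta)*px - sin(theta)*py + tx
= -0.2419*3.0 - 0.9703*7.1 + 2.0
= -5.6149


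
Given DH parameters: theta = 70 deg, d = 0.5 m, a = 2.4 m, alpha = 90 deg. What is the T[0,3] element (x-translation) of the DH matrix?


T[0,3] = a * cos(theta)
= 2.4 * cos(70 deg)
= 2.4 * 0.342
= 0.8208


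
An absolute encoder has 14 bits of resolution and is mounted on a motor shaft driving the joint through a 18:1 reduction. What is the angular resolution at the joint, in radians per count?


counts = 2^14 = 16384
effective counts at joint = 16384 * 18 = 294912
resolution = 2*pi / 294912
= 2.1305e-05 rad/count


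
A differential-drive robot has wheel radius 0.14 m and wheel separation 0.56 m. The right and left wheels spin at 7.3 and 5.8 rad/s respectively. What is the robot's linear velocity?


vR = r*wR = 0.14*7.3 = 1.022 m/s
vL = r*wL = 0.14*5.8 = 0.812 m/s
v = (vR+vL)/2 = 0.917 m/s
omega = (vR-vL)/L = 0.375 rad/s
linear velocity = 0.917 m/s


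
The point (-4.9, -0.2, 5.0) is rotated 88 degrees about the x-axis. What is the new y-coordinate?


Rotation about x-axis: y' = y*cos(theta) - z*sin(theta)
= -0.2 * 0.0349 - 5.0 * 0.9994
= -5.0039


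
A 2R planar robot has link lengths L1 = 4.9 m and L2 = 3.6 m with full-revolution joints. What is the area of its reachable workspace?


r_max = L1 + L2 = 8.5 m
r_min = |L1 - L2| = 1.3 m
Area = pi*(r_max^2 - r_min^2)
= pi*(72.25 - 1.69)
= pi * 70.56
= 221.6708 m^2


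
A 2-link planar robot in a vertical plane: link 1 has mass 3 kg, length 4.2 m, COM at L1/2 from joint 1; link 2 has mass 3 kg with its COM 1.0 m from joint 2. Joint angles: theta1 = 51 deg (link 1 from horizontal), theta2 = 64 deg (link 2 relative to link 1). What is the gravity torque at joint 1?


Horizontal distance from joint 1 to link-1 COM:
  x_c1 = (L1/2)*cos(t1) = 2.1 * 0.6293 = 1.3216 m
Horizontal distance from joint 1 to link-2 COM:
  x_c2 = L1*cos(t1) + Lc2*cos(t1+t2)
       = 4.2*0.6293 + 1.0*-0.4226 = 2.2205 m
tau1 = m1*g*x_c1 + m2*g*x_c2
     = 3*9.81*1.3216 + 3*9.81*2.2205
     = 38.8939 + 65.3501
     = 104.244 Nm


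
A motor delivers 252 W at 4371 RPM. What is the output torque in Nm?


omega = 4371 * 2*pi/60 = 457.73 rad/s
tau = P / omega = 252 / 457.73
= 0.5505 Nm


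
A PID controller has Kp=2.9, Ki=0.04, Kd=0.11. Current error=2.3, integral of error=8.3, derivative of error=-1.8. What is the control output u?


u = Kp*e + Ki*int(e) + Kd*de/dt
= 2.9*2.3 + 0.04*8.3 + 0.11*(-1.8)
= 6.67 + 0.332 + -0.198
= 6.804


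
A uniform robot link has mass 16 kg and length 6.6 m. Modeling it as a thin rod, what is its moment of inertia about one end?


I = (1/3) * m * L^2
= (1/3) * 16 * 6.6^2
= 0.333333 * 16 * 43.56
= 232.32 kg*m^2


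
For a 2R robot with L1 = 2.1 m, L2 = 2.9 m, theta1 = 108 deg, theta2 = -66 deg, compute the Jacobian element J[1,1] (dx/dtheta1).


J[1,1] = -L1*sin(t1) - L2*sin(t1+t2)
= -2.1*sin(108) - 2.9*sin(42)
= -3.9377


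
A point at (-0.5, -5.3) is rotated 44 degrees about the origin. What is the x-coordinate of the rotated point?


x' = x*cos(theta) - y*sin(theta)
cos(44 deg) = 0.7193, sin(44 deg) = 0.6947
x' = -0.5 * 0.7193 - -5.3 * 0.6947
= -0.3597 - -3.6817
= 3.322


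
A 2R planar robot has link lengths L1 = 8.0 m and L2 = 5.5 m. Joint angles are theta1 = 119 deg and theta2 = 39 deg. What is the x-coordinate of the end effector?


Convert angles to radians: theta1 = 2.0769, theta2 = 0.6807
x = L1*cos(theta1) + L2*cos(theta1+theta2)
x = -3.8785 + -5.0995
x = -8.978


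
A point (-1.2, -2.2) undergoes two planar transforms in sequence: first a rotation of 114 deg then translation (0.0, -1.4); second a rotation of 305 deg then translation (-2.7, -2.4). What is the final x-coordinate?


After transform 1:
x1 = cos(114)*-1.2 - sin(114)*-2.2 + 0.0 = 2.4979
y1 = sin(114)*-1.2 + cos(114)*-2.2 + -1.4 = -1.6014
After transform 2:
x2 = cos(305)*2.4979 - sin(305)*-1.6014 + -2.7
= -2.5791


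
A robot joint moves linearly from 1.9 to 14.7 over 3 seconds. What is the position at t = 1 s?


s = t/T = 1/3 = 0.3333
p(t) = p0 + (pf-p0)*s
= 1.9 + (14.7 - 1.9) * 0.3333
= 6.1667


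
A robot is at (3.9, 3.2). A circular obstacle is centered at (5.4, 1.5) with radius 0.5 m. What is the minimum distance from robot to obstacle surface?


center_dist = sqrt((3.9-5.4)^2 + (3.2-1.5)^2)
= sqrt(2.25 + 2.89)
= 2.2672
min_dist = center_dist - radius = 2.2672 - 0.5 = 1.7672 m


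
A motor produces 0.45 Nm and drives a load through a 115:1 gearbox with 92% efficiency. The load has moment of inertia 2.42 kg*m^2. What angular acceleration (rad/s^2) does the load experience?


tau_out = tau_motor * N * eta
= 0.45 * 115 * 0.92 = 47.61 Nm
alpha = tau_out / I = 47.61 / 2.42
= 19.6736 rad/s^2


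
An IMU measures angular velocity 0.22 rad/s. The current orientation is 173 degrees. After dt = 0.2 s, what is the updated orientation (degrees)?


delta_theta = w * dt = 0.22 * 0.2 = 0.044 rad
= 2.521 deg
theta_new = 173 + 2.521 = 175.521 deg


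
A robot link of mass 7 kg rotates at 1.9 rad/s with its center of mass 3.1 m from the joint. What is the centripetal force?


F = m * omega^2 * r
= 7 * 1.9^2 * 3.1
= 7 * 3.61 * 3.1
= 78.337 N


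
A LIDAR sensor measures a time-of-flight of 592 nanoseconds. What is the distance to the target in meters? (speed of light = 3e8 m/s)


tof = 592 ns = 5.92e-07 s
dist = c * tof / 2
= 3e8 * 5.92e-07 / 2
= 88.8 m


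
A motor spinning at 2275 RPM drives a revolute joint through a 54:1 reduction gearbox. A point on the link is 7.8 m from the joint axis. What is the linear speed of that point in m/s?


omega_motor = 2275 * 2*pi/60 = 238.2374 rad/s
omega_joint = omega_motor / 54 = 4.4118 rad/s
v = omega_joint * r = 4.4118 * 7.8
= 34.4121 m/s


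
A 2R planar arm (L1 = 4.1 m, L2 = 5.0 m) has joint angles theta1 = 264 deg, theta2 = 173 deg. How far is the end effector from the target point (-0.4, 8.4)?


End effector via forward kinematics:
x = L1*cos(t1) + L2*cos(t1+t2) = 0.6962
y = L1*sin(t1) + L2*sin(t1+t2) = 0.7943
Distance to target:
d = sqrt((-0.4 - 0.6962)^2 + (8.4 - 0.7943)^2)
= sqrt(1.2016 + 57.8465)
= 7.6843 m


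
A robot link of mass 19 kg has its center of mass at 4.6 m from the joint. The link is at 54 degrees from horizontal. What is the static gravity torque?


tau = m*g*L*cos(angle)
= 19 * 9.81 * 4.6 * cos(54 deg)
= 19 * 9.81 * 4.6 * 0.5878
= 503.9635 Nm


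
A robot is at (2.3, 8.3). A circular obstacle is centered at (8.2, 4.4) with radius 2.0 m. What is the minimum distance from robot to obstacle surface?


center_dist = sqrt((2.3-8.2)^2 + (8.3-4.4)^2)
= sqrt(34.81 + 15.21)
= 7.0725
min_dist = center_dist - radius = 7.0725 - 2.0 = 5.0725 m


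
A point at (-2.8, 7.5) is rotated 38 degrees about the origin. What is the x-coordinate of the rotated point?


x' = x*cos(theta) - y*sin(theta)
cos(38 deg) = 0.788, sin(38 deg) = 0.6157
x' = -2.8 * 0.788 - 7.5 * 0.6157
= -2.2064 - 4.6175
= -6.8239


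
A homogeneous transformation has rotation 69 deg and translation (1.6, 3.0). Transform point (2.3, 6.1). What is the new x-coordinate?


x' = cos(theta)*px - sin(theta)*py + tx
= 0.3584*2.3 - 0.9336*6.1 + 1.6
= -3.2706


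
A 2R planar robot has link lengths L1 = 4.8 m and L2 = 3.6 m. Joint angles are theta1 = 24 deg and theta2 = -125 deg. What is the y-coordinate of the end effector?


Convert angles to radians: theta1 = 0.4189, theta2 = -2.1817
y = L1*sin(theta1) + L2*sin(theta1+theta2)
y = 1.9523 + -3.5339
y = -1.5815


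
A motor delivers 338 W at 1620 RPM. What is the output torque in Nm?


omega = 1620 * 2*pi/60 = 169.646 rad/s
tau = P / omega = 338 / 169.646
= 1.9924 Nm


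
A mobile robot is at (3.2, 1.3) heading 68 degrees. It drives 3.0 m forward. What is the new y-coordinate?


y_new = y0 + d*sin(theta)
= 1.3 + 3.0*sin(68)
= 1.3 + 2.7816
= 4.0816


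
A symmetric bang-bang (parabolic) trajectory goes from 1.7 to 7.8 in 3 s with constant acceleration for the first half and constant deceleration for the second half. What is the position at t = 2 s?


Symmetric rest-to-rest: each phase covers (pf-p0)/2 in time T/2. 0.5*a*(T/2)^2 = (pf-p0)/2 => a = 4*(pf-p0)/T^2
a = 4*(7.8-1.7)/3^2 = 2.7111
t = 2 is in the deceleration phase (t > T/2).
p = pf - 0.5*a*(T-t)^2 = 7.8 - 0.5*2.7111*1^2
= 6.4444


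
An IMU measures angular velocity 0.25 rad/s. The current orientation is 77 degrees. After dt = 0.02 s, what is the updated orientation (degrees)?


delta_theta = w * dt = 0.25 * 0.02 = 0.005 rad
= 0.2865 deg
theta_new = 77 + 0.2865 = 77.2865 deg


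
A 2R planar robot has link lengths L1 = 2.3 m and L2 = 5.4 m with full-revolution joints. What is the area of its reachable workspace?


r_max = L1 + L2 = 7.7 m
r_min = |L1 - L2| = 3.1 m
Area = pi*(r_max^2 - r_min^2)
= pi*(59.29 - 9.61)
= pi * 49.68
= 156.0743 m^2


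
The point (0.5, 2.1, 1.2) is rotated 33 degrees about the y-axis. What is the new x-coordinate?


Rotation about y-axis: x' = x*cos(theta) + z*sin(theta)
= 0.5 * 0.8387 + 1.2 * 0.5446
= 1.0729


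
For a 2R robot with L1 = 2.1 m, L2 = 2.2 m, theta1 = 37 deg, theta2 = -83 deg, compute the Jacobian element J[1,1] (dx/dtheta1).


J[1,1] = -L1*sin(t1) - L2*sin(t1+t2)
= -2.1*sin(37) - 2.2*sin(-46)
= 0.3187


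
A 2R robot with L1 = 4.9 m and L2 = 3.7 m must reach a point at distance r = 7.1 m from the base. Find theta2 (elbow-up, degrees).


cos(theta2) = (r^2 - L1^2 - L2^2) / (2*L1*L2)
cos(theta2) = (50.41 - 24.01 - 13.69) / 36.26
cos(theta2) = 0.350524
theta2 = 69.4806 degrees


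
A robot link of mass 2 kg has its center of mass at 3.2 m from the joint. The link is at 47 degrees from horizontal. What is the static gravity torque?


tau = m*g*L*cos(angle)
= 2 * 9.81 * 3.2 * cos(47 deg)
= 2 * 9.81 * 3.2 * 0.682
= 42.8186 Nm


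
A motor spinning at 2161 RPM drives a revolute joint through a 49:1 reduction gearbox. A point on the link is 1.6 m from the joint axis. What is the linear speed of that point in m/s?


omega_motor = 2161 * 2*pi/60 = 226.2994 rad/s
omega_joint = omega_motor / 49 = 4.6184 rad/s
v = omega_joint * r = 4.6184 * 1.6
= 7.3894 m/s


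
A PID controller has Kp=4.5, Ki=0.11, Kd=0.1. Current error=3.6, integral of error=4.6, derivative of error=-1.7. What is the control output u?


u = Kp*e + Ki*int(e) + Kd*de/dt
= 4.5*3.6 + 0.11*4.6 + 0.1*(-1.7)
= 16.2 + 0.506 + -0.17
= 16.536


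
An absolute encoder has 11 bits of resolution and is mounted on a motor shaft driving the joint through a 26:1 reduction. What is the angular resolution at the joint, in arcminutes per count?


counts = 2^11 = 2048
effective counts at joint = 2048 * 26 = 53248
resolution = 360*60 / 53248
= 0.4056 arcmin/count


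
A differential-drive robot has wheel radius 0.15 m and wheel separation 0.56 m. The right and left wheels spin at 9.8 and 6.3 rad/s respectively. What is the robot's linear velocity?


vR = r*wR = 0.15*9.8 = 1.47 m/s
vL = r*wL = 0.15*6.3 = 0.945 m/s
v = (vR+vL)/2 = 1.2075 m/s
omega = (vR-vL)/L = 0.9375 rad/s
linear velocity = 1.2075 m/s


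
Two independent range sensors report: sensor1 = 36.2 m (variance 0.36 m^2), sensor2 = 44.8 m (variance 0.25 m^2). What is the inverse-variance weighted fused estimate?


w1 = (1/var1) / (1/var1 + 1/var2)
   = 2.7778 / (2.7778 + 4.0) = 0.4098
w2 = 1 - w1 = 0.5902
fused = w1*s1 + w2*s2 = 14.8361 + 26.4393
= 41.2754 m


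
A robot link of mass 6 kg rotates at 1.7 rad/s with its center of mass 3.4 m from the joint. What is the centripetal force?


F = m * omega^2 * r
= 6 * 1.7^2 * 3.4
= 6 * 2.89 * 3.4
= 58.956 N


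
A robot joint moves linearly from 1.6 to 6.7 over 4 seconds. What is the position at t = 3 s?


s = t/T = 3/4 = 0.75
p(t) = p0 + (pf-p0)*s
= 1.6 + (6.7 - 1.6) * 0.75
= 5.425


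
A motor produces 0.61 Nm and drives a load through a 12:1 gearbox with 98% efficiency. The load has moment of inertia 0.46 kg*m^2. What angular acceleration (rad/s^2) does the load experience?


tau_out = tau_motor * N * eta
= 0.61 * 12 * 0.98 = 7.1736 Nm
alpha = tau_out / I = 7.1736 / 0.46
= 15.5948 rad/s^2


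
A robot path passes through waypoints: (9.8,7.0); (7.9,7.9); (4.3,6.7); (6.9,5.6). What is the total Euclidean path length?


Segment lengths:
  seg1 = sqrt((-1.9)^2 + (0.9)^2) = 2.1024
  seg2 = sqrt((-3.6)^2 + (-1.2)^2) = 3.7947
  seg3 = sqrt((2.6)^2 + (-1.1)^2) = 2.8231
Total = 8.7202


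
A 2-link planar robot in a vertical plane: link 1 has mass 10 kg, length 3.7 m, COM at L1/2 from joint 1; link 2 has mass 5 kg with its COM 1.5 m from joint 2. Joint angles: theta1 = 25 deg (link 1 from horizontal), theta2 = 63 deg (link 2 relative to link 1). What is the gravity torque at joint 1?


Horizontal distance from joint 1 to link-1 COM:
  x_c1 = (L1/2)*cos(t1) = 1.85 * 0.9063 = 1.6767 m
Horizontal distance from joint 1 to link-2 COM:
  x_c2 = L1*cos(t1) + Lc2*cos(t1+t2)
       = 3.7*0.9063 + 1.5*0.0349 = 3.4057 m
tau1 = m1*g*x_c1 + m2*g*x_c2
     = 10*9.81*1.6767 + 5*9.81*3.4057
     = 164.4813 + 167.049
     = 331.5303 Nm
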